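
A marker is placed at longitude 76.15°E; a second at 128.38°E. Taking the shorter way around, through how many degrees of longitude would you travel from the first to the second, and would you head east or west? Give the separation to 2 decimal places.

52.23° east

Raw difference: 128.38 − 76.15 = 52.23°.
Normalise into (−180°, 180°]: 52.23° stays 52.23°.
Positive ⇒ the second point lies to the east; separation 52.23°.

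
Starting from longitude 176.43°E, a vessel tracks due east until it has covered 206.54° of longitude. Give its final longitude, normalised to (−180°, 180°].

22.97°E

Start at +176.43°; shift +206.54° → +382.97°.
+382.97° lies outside (−180°, 180°]; subtract 360° → +22.97°.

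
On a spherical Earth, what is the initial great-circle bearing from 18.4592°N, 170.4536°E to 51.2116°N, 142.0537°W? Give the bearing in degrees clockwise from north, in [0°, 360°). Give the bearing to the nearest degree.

Δλ = -142.0537 − 170.4536 = -312.5073°; wrapped into (−180°, 180°]: 47.4927°.
θ = atan2( sin Δλ · cos φ₂ , cos φ₁ · sin φ₂ − sin φ₁ · cos φ₂ · cos Δλ )
  = atan2(0.46181, 0.60534) = 37.340° → normalised to [0°, 360°): 37.340°.

37°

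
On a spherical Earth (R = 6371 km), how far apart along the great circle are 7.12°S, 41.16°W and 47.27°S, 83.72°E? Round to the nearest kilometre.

11909 km

Δλ = 83.72 − -41.16 = 124.88°.
Δφ = -47.27 − -7.12 = -40.15°.
a = sin²(Δφ/2) + cos φ₁ · cos φ₂ · sin²(Δλ/2) = 0.646996.
c = 2·atan2(√a, √(1−a)) = 1.86920 rad → d = 6371·c ≈ 11908.66 km.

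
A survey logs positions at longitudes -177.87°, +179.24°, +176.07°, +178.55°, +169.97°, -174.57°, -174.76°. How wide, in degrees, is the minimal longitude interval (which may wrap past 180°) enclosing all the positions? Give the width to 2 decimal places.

Sort the longitudes: -177.87°, -174.76°, -174.57°, +169.97°, +176.07°, +178.55°, +179.24°.
Eastward gaps between consecutive values (wrapping around): 3.11°, 0.19°, 344.54°, 6.10°, 2.48°, 0.69°, 2.89°.
Largest gap = 344.54° ⇒ minimal covering band is its complement: 360° − 344.54° = 15.46°.
Band runs from +169.97° eastward to -174.57°, crossing the antimeridian.

15.46°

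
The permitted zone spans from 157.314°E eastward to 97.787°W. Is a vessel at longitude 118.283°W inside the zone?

Band width going east from +157.314° to -97.787°: ((-97.787 − 157.314) mod 360) = 104.899°.
Offset of -118.283° east of the west edge: ((-118.283 − 157.314) mod 360) = 84.403°.
84.403° ≤ 104.899° ⇒ inside.

Yes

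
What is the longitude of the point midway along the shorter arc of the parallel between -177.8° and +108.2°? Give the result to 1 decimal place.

Signed shortest Δλ from -177.8° to +108.2° is -74.0°.
Midpoint longitude = -177.8° + (-74.0°)/2 = -177.8° − 37.0° = -214.8°.
Normalise into (−180°, 180°]: +145.2°.
(The naïve average (-177.8 + +108.2)/2 = -34.8° is on the wrong side of the globe.)

+145.2°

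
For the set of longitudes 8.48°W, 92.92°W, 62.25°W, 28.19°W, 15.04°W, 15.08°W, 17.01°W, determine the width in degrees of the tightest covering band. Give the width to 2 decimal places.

Sort the longitudes: -92.92°, -62.25°, -28.19°, -17.01°, -15.08°, -15.04°, -8.48°.
Eastward gaps between consecutive values (wrapping around): 30.67°, 34.06°, 11.18°, 1.93°, 0.04°, 6.56°, 275.56°.
Largest gap = 275.56° ⇒ minimal covering band is its complement: 360° − 275.56° = 84.44°.
Band runs from -92.92° eastward to -8.48°.

84.44°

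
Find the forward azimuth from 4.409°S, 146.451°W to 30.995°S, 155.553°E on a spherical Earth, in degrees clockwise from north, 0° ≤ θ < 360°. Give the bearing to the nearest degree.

Δλ = 155.553 − -146.451 = 302.004°; wrapped into (−180°, 180°]: -57.996°.
θ = atan2( sin Δλ · cos φ₂ , cos φ₁ · sin φ₂ − sin φ₁ · cos φ₂ · cos Δλ )
  = atan2(-0.72693, -0.47851) = -123.356° → normalised to [0°, 360°): 236.644°.

237°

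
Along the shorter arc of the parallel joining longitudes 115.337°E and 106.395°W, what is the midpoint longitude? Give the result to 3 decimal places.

Signed shortest Δλ from +115.337° to -106.395° is +138.268°.
Midpoint longitude = +115.337° + (+138.268°)/2 = +115.337° + 69.134° = +184.471°.
Normalise into (−180°, 180°]: -175.529°.
(The naïve average (+115.337 + -106.395)/2 = 4.471° is on the wrong side of the globe.)

175.529°W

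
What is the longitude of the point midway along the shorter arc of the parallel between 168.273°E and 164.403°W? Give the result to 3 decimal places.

Signed shortest Δλ from +168.273° to -164.403° is +27.324°.
Midpoint longitude = +168.273° + (+27.324°)/2 = +168.273° + 13.662° = +181.935°.
Normalise into (−180°, 180°]: -178.065°.
(The naïve average (+168.273 + -164.403)/2 = 1.935° is on the wrong side of the globe.)

178.065°W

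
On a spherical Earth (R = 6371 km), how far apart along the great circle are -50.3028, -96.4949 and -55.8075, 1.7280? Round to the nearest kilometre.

Δλ = 1.7280 − -96.4949 = 98.2229°.
Δφ = -55.8075 − -50.3028 = -5.5047°.
a = sin²(Δφ/2) + cos φ₁ · cos φ₂ · sin²(Δλ/2) = 0.207450.
c = 2·atan2(√a, √(1−a)) = 0.94579 rad → d = 6371·c ≈ 6025.65 km.

6026 km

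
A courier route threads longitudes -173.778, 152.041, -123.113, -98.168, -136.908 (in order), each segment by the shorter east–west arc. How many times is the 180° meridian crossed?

2

Leg 1: -173.778° → +152.041°, shortest Δλ = -34.181° (west) — crosses 180°.
Leg 2: +152.041° → -123.113°, shortest Δλ = 84.846° (east) — crosses 180°.
Leg 3: -123.113° → -98.168°, shortest Δλ = 24.945° (east) — does not cross 180°.
Leg 4: -98.168° → -136.908°, shortest Δλ = -38.74° (west) — does not cross 180°.
Total crossings: 2.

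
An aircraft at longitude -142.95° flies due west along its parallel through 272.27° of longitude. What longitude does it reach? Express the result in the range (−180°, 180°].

Start at -142.95°; shift −272.27° → -415.22°.
-415.22° lies outside (−180°, 180°]; add 360° → -55.22°.

-55.22°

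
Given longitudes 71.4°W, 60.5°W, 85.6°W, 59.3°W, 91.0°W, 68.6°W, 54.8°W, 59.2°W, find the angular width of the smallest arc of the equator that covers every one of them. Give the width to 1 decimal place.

36.2°

Sort the longitudes: -91.0°, -85.6°, -71.4°, -68.6°, -60.5°, -59.3°, -59.2°, -54.8°.
Eastward gaps between consecutive values (wrapping around): 5.4°, 14.2°, 2.8°, 8.1°, 1.2°, 0.1°, 4.4°, 323.8°.
Largest gap = 323.8° ⇒ minimal covering band is its complement: 360° − 323.8° = 36.2°.
Band runs from -91.0° eastward to -54.8°.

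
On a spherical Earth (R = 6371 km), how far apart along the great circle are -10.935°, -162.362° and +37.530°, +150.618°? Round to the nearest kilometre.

Δλ = 150.618 − -162.362 = 312.980°; wrapped into (−180°, 180°]: -47.020°.
Δφ = 37.530 − -10.935 = 48.465°.
a = sin²(Δφ/2) + cos φ₁ · cos φ₂ · sin²(Δλ/2) = 0.292364.
c = 2·atan2(√a, √(1−a)) = 1.14256 rad → d = 6371·c ≈ 7279.22 km.

7279 km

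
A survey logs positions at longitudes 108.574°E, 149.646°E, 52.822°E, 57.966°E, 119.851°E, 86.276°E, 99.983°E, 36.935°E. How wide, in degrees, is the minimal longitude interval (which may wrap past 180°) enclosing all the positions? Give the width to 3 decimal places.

112.711°

Sort the longitudes: +36.935°, +52.822°, +57.966°, +86.276°, +99.983°, +108.574°, +119.851°, +149.646°.
Eastward gaps between consecutive values (wrapping around): 15.887°, 5.144°, 28.310°, 13.707°, 8.591°, 11.277°, 29.795°, 247.289°.
Largest gap = 247.289° ⇒ minimal covering band is its complement: 360° − 247.289° = 112.711°.
Band runs from +36.935° eastward to +149.646°.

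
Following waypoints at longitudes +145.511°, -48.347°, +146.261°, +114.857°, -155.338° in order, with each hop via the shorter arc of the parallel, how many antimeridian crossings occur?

Leg 1: +145.511° → -48.347°, shortest Δλ = 166.142° (east) — crosses 180°.
Leg 2: -48.347° → +146.261°, shortest Δλ = -165.392° (west) — crosses 180°.
Leg 3: +146.261° → +114.857°, shortest Δλ = -31.404° (west) — does not cross 180°.
Leg 4: +114.857° → -155.338°, shortest Δλ = 89.805° (east) — crosses 180°.
Total crossings: 3.

3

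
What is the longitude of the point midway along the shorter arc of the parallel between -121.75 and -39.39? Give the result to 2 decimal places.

Signed shortest Δλ from -121.75° to -39.39° is +82.36°.
Midpoint longitude = -121.75° + (+82.36°)/2 = -121.75° + 41.18° = -80.57°.

-80.57°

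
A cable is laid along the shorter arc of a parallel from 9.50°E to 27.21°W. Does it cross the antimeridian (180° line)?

Signed shortest Δλ = ((-27.21 − 9.50 + 180) mod 360) − 180 = -36.71°.
Going west by 36.71° from +9.50° reaches -27.21° without touching 180°.

No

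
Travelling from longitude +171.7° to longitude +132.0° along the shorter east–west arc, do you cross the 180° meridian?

Signed shortest Δλ = ((132.0 − 171.7 + 180) mod 360) − 180 = -39.7°.
Going west by 39.7° from +171.7° reaches +132.0° without touching 180°.

No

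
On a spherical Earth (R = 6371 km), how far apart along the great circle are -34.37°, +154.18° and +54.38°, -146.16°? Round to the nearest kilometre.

Δλ = -146.16 − 154.18 = -300.34°; wrapped into (−180°, 180°]: 59.66°.
Δφ = 54.38 − -34.37 = 88.75°.
a = sin²(Δφ/2) + cos φ₁ · cos φ₂ · sin²(Δλ/2) = 0.608040.
c = 2·atan2(√a, √(1−a)) = 1.78859 rad → d = 6371·c ≈ 11395.14 km.

11395 km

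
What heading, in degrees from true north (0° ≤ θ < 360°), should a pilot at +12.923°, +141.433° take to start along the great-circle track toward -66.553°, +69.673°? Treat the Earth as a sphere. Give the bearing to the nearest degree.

Δλ = 69.673 − 141.433 = -71.760°.
θ = atan2( sin Δλ · cos φ₂ , cos φ₁ · sin φ₂ − sin φ₁ · cos φ₂ · cos Δλ )
  = atan2(-0.37791, -0.92204) = -157.713° → normalised to [0°, 360°): 202.287°.

202°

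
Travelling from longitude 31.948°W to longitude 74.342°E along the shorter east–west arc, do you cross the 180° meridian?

No

Signed shortest Δλ = ((74.342 − -31.948 + 180) mod 360) − 180 = 106.29°.
Going east by 106.29° from -31.948° reaches +74.342° without touching 180°.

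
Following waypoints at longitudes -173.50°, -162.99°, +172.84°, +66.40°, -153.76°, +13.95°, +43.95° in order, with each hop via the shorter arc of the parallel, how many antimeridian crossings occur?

2

Leg 1: -173.50° → -162.99°, shortest Δλ = 10.51° (east) — does not cross 180°.
Leg 2: -162.99° → +172.84°, shortest Δλ = -24.17° (west) — crosses 180°.
Leg 3: +172.84° → +66.40°, shortest Δλ = -106.44° (west) — does not cross 180°.
Leg 4: +66.40° → -153.76°, shortest Δλ = 139.84° (east) — crosses 180°.
Leg 5: -153.76° → +13.95°, shortest Δλ = 167.71° (east) — does not cross 180°.
Leg 6: +13.95° → +43.95°, shortest Δλ = 30.0° (east) — does not cross 180°.
Total crossings: 2.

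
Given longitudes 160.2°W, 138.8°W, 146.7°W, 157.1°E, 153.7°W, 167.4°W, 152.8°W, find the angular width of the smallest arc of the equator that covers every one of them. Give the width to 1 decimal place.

64.1°

Sort the longitudes: -167.4°, -160.2°, -153.7°, -152.8°, -146.7°, -138.8°, +157.1°.
Eastward gaps between consecutive values (wrapping around): 7.2°, 6.5°, 0.9°, 6.1°, 7.9°, 295.9°, 35.5°.
Largest gap = 295.9° ⇒ minimal covering band is its complement: 360° − 295.9° = 64.1°.
Band runs from +157.1° eastward to -138.8°, crossing the antimeridian.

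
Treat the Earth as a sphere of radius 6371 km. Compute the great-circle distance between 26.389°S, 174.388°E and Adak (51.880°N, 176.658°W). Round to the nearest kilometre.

8747 km

Δλ = -176.658 − 174.388 = -351.046°; wrapped into (−180°, 180°]: 8.954°.
Δφ = 51.880 − -26.389 = 78.269°.
a = sin²(Δφ/2) + cos φ₁ · cos φ₂ · sin²(Δλ/2) = 0.401711.
c = 2·atan2(√a, √(1−a)) = 1.37293 rad → d = 6371·c ≈ 8746.93 km.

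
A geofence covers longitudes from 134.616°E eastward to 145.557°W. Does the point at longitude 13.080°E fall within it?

No

Band width going east from +134.616° to -145.557°: ((-145.557 − 134.616) mod 360) = 79.827°.
Offset of +13.080° east of the west edge: ((13.080 − 134.616) mod 360) = 238.464°.
238.464° > 79.827° ⇒ outside.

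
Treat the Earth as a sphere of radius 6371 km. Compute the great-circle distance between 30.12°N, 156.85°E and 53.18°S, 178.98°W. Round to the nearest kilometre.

Δλ = -178.98 − 156.85 = -335.83°; wrapped into (−180°, 180°]: 24.17°.
Δφ = -53.18 − 30.12 = -83.30°.
a = sin²(Δφ/2) + cos φ₁ · cos φ₂ · sin²(Δλ/2) = 0.464387.
c = 2·atan2(√a, √(1−a)) = 1.49951 rad → d = 6371·c ≈ 9553.37 km.

9553 km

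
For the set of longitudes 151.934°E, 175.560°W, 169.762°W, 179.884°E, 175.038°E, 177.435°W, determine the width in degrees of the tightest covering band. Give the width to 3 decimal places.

Sort the longitudes: -177.435°, -175.560°, -169.762°, +151.934°, +175.038°, +179.884°.
Eastward gaps between consecutive values (wrapping around): 1.875°, 5.798°, 321.696°, 23.104°, 4.846°, 2.681°.
Largest gap = 321.696° ⇒ minimal covering band is its complement: 360° − 321.696° = 38.304°.
Band runs from +151.934° eastward to -169.762°, crossing the antimeridian.

38.304°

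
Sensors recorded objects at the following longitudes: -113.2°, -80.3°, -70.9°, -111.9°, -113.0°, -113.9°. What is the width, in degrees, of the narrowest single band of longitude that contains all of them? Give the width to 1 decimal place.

Sort the longitudes: -113.9°, -113.2°, -113.0°, -111.9°, -80.3°, -70.9°.
Eastward gaps between consecutive values (wrapping around): 0.7°, 0.2°, 1.1°, 31.6°, 9.4°, 317.0°.
Largest gap = 317.0° ⇒ minimal covering band is its complement: 360° − 317.0° = 43.0°.
Band runs from -113.9° eastward to -70.9°.

43.0°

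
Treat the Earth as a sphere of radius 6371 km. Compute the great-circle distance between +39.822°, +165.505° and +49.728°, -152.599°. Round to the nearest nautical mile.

1855 nmi

Δλ = -152.599 − 165.505 = -318.104°; wrapped into (−180°, 180°]: 41.896°.
Δφ = 49.728 − 39.822 = 9.906°.
a = sin²(Δφ/2) + cos φ₁ · cos φ₂ · sin²(Δλ/2) = 0.070914.
c = 2·atan2(√a, √(1−a)) = 0.53910 rad → d = 6371·c ≈ 3434.59 km ≈ 1854.53 nmi.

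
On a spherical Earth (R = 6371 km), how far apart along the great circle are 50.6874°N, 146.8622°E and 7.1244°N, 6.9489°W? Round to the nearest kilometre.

13112 km

Δλ = -6.9489 − 146.8622 = -153.8111°.
Δφ = 7.1244 − 50.6874 = -43.5630°.
a = sin²(Δφ/2) + cos φ₁ · cos φ₂ · sin²(Δλ/2) = 0.734083.
c = 2·atan2(√a, √(1−a)) = 2.05801 rad → d = 6371·c ≈ 13111.59 km.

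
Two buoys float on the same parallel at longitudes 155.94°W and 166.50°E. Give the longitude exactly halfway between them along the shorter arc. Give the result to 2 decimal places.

174.72°W

Signed shortest Δλ from -155.94° to +166.50° is -37.56°.
Midpoint longitude = -155.94° + (-37.56°)/2 = -155.94° − 18.78° = -174.72°.
(The naïve average (-155.94 + +166.50)/2 = 5.28° is on the wrong side of the globe.)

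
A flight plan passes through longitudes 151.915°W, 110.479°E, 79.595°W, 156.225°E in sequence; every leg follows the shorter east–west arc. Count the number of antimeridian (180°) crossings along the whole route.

Leg 1: -151.915° → +110.479°, shortest Δλ = -97.606° (west) — crosses 180°.
Leg 2: +110.479° → -79.595°, shortest Δλ = 169.926° (east) — crosses 180°.
Leg 3: -79.595° → +156.225°, shortest Δλ = -124.18° (west) — crosses 180°.
Total crossings: 3.

3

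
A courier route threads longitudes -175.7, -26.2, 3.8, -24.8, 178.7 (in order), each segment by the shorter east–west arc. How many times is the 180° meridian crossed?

Leg 1: -175.7° → -26.2°, shortest Δλ = 149.5° (east) — does not cross 180°.
Leg 2: -26.2° → +3.8°, shortest Δλ = 30.0° (east) — does not cross 180°.
Leg 3: +3.8° → -24.8°, shortest Δλ = -28.6° (west) — does not cross 180°.
Leg 4: -24.8° → +178.7°, shortest Δλ = -156.5° (west) — crosses 180°.
Total crossings: 1.

1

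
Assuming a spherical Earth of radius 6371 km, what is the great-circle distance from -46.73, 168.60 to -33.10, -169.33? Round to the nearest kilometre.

2402 km

Δλ = -169.33 − 168.60 = -337.93°; wrapped into (−180°, 180°]: 22.07°.
Δφ = -33.10 − -46.73 = 13.63°.
a = sin²(Δφ/2) + cos φ₁ · cos φ₂ · sin²(Δλ/2) = 0.035118.
c = 2·atan2(√a, √(1−a)) = 0.37703 rad → d = 6371·c ≈ 2402.04 km.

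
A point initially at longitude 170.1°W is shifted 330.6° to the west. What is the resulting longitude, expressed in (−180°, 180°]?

Start at -170.1°; shift −330.6° → -500.7°.
-500.7° lies outside (−180°, 180°]; add 360° → -140.7°.

140.7°W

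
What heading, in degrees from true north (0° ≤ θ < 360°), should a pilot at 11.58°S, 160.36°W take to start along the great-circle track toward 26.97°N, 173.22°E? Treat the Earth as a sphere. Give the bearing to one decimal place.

Δλ = 173.22 − -160.36 = 333.58°; wrapped into (−180°, 180°]: -26.42°.
θ = atan2( sin Δλ · cos φ₂ , cos φ₁ · sin φ₂ − sin φ₁ · cos φ₂ · cos Δλ )
  = atan2(-0.39656, 0.60451) = -33.265° → normalised to [0°, 360°): 326.735°.

326.7°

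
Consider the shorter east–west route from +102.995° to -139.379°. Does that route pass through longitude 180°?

Naïve |-139.379 − 102.995| = 242.374° > 180°, so the shorter arc goes the other way round — across 180°.
Signed shortest Δλ = ((-139.379 − 102.995 + 180) mod 360) − 180 = 117.626°.
Going east by 117.626° from +102.995° passes through 180° before reaching -139.379°.

Yes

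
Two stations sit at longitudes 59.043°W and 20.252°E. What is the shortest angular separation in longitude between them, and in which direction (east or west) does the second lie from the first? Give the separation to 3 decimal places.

Raw difference: 20.252 − -59.043 = 79.295°.
Normalise into (−180°, 180°]: 79.295° stays 79.295°.
Positive ⇒ the second point lies to the east; separation 79.295°.

79.295° east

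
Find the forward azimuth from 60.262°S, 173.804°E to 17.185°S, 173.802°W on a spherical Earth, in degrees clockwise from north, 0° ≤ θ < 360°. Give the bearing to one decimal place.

Δλ = -173.802 − 173.804 = -347.606°; wrapped into (−180°, 180°]: 12.394°.
θ = atan2( sin Δλ · cos φ₂ , cos φ₁ · sin φ₂ − sin φ₁ · cos φ₂ · cos Δλ )
  = atan2(0.20505, 0.66365) = 17.170° → normalised to [0°, 360°): 17.170°.

17.2°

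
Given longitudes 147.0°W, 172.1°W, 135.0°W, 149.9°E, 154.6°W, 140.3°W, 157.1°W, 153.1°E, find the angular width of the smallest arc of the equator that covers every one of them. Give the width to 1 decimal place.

75.1°

Sort the longitudes: -172.1°, -157.1°, -154.6°, -147.0°, -140.3°, -135.0°, +149.9°, +153.1°.
Eastward gaps between consecutive values (wrapping around): 15.0°, 2.5°, 7.6°, 6.7°, 5.3°, 284.9°, 3.2°, 34.8°.
Largest gap = 284.9° ⇒ minimal covering band is its complement: 360° − 284.9° = 75.1°.
Band runs from +149.9° eastward to -135.0°, crossing the antimeridian.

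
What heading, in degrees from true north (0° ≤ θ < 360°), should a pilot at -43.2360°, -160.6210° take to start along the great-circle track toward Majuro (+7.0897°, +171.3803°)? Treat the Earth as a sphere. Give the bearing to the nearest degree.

326°

Δλ = 171.3803 − -160.6210 = 332.0013°; wrapped into (−180°, 180°]: -27.9987°.
θ = atan2( sin Δλ · cos φ₂ , cos φ₁ · sin φ₂ − sin φ₁ · cos φ₂ · cos Δλ )
  = atan2(-0.46586, 0.69012) = -34.021° → normalised to [0°, 360°): 325.979°.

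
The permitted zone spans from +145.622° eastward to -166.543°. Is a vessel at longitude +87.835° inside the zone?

No

Band width going east from +145.622° to -166.543°: ((-166.543 − 145.622) mod 360) = 47.835°.
Offset of +87.835° east of the west edge: ((87.835 − 145.622) mod 360) = 302.213°.
302.213° > 47.835° ⇒ outside.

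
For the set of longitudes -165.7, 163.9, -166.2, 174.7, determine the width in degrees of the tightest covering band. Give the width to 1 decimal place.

30.4°

Sort the longitudes: -166.2°, -165.7°, +163.9°, +174.7°.
Eastward gaps between consecutive values (wrapping around): 0.5°, 329.6°, 10.8°, 19.1°.
Largest gap = 329.6° ⇒ minimal covering band is its complement: 360° − 329.6° = 30.4°.
Band runs from +163.9° eastward to -165.7°, crossing the antimeridian.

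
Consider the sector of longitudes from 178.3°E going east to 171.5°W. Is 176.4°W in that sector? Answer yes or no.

Yes

Band width going east from +178.3° to -171.5°: ((-171.5 − 178.3) mod 360) = 10.2°.
Offset of -176.4° east of the west edge: ((-176.4 − 178.3) mod 360) = 5.3°.
5.3° ≤ 10.2° ⇒ inside.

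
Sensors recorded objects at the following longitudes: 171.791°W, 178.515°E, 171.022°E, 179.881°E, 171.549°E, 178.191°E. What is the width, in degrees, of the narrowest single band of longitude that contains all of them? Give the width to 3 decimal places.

Sort the longitudes: -171.791°, +171.022°, +171.549°, +178.191°, +178.515°, +179.881°.
Eastward gaps between consecutive values (wrapping around): 342.813°, 0.527°, 6.642°, 0.324°, 1.366°, 8.328°.
Largest gap = 342.813° ⇒ minimal covering band is its complement: 360° − 342.813° = 17.187°.
Band runs from +171.022° eastward to -171.791°, crossing the antimeridian.

17.187°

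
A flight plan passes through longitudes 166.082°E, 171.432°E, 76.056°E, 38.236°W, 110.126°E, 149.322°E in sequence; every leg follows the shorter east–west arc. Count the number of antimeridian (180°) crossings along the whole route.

0

Leg 1: +166.082° → +171.432°, shortest Δλ = 5.35° (east) — does not cross 180°.
Leg 2: +171.432° → +76.056°, shortest Δλ = -95.376° (west) — does not cross 180°.
Leg 3: +76.056° → -38.236°, shortest Δλ = -114.292° (west) — does not cross 180°.
Leg 4: -38.236° → +110.126°, shortest Δλ = 148.362° (east) — does not cross 180°.
Leg 5: +110.126° → +149.322°, shortest Δλ = 39.196° (east) — does not cross 180°.
Total crossings: 0.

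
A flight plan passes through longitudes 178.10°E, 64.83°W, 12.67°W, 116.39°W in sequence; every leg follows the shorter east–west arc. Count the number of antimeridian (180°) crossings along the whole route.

1

Leg 1: +178.10° → -64.83°, shortest Δλ = 117.07° (east) — crosses 180°.
Leg 2: -64.83° → -12.67°, shortest Δλ = 52.16° (east) — does not cross 180°.
Leg 3: -12.67° → -116.39°, shortest Δλ = -103.72° (west) — does not cross 180°.
Total crossings: 1.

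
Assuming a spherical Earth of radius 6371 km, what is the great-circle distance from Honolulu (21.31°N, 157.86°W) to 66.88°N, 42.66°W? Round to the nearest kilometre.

8864 km

Δλ = -42.66 − -157.86 = 115.20°.
Δφ = 66.88 − 21.31 = 45.57°.
a = sin²(Δφ/2) + cos φ₁ · cos φ₂ · sin²(Δλ/2) = 0.410764.
c = 2·atan2(√a, √(1−a)) = 1.39136 rad → d = 6371·c ≈ 8864.38 km.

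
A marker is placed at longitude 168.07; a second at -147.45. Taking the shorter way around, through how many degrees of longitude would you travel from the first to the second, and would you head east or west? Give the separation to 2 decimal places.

44.48° east

Raw difference: -147.45 − 168.07 = -315.52°.
Normalise into (−180°, 180°]: -315.52° + 360° = 44.48°.
Positive ⇒ the second point lies to the east; separation 44.48°.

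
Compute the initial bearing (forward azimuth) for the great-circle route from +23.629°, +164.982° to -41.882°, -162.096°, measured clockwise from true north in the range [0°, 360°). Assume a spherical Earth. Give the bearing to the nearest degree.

Δλ = -162.096 − 164.982 = -327.078°; wrapped into (−180°, 180°]: 32.922°.
θ = atan2( sin Δλ · cos φ₂ , cos φ₁ · sin φ₂ − sin φ₁ · cos φ₂ · cos Δλ )
  = atan2(0.40464, -0.86212) = 154.856° → normalised to [0°, 360°): 154.856°.

155°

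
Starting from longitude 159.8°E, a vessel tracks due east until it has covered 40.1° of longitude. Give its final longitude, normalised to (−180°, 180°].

Start at +159.8°; shift +40.1° → +199.9°.
+199.9° lies outside (−180°, 180°]; subtract 360° → -160.1°.

160.1°W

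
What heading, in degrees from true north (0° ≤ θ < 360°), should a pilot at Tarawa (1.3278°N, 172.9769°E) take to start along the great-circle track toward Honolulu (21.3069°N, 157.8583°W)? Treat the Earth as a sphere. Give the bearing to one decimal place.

Δλ = -157.8583 − 172.9769 = -330.8352°; wrapped into (−180°, 180°]: 29.1648°.
θ = atan2( sin Δλ · cos φ₂ , cos φ₁ · sin φ₂ − sin φ₁ · cos φ₂ · cos Δλ )
  = atan2(0.45401, 0.34441) = 52.816° → normalised to [0°, 360°): 52.816°.

52.8°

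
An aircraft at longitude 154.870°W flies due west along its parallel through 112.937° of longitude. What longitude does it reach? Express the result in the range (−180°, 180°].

92.193°E

Start at -154.870°; shift −112.937° → -267.807°.
-267.807° lies outside (−180°, 180°]; add 360° → +92.193°.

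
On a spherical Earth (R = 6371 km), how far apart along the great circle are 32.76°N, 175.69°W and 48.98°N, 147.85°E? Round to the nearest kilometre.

Δλ = 147.85 − -175.69 = 323.54°; wrapped into (−180°, 180°]: -36.46°.
Δφ = 48.98 − 32.76 = 16.22°.
a = sin²(Δφ/2) + cos φ₁ · cos φ₂ · sin²(Δλ/2) = 0.073916.
c = 2·atan2(√a, √(1−a)) = 0.55068 rad → d = 6371·c ≈ 3508.39 km.

3508 km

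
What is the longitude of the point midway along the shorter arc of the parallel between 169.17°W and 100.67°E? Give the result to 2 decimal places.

Signed shortest Δλ from -169.17° to +100.67° is -90.16°.
Midpoint longitude = -169.17° + (-90.16°)/2 = -169.17° − 45.08° = -214.25°.
Normalise into (−180°, 180°]: +145.75°.
(The naïve average (-169.17 + +100.67)/2 = -34.25° is on the wrong side of the globe.)

145.75°E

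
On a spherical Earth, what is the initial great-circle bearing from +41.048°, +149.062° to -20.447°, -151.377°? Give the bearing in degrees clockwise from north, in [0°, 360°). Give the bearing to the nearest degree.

125°

Δλ = -151.377 − 149.062 = -300.439°; wrapped into (−180°, 180°]: 59.561°.
θ = atan2( sin Δλ · cos φ₂ , cos φ₁ · sin φ₂ − sin φ₁ · cos φ₂ · cos Δλ )
  = atan2(0.80785, -0.57519) = 125.451° → normalised to [0°, 360°): 125.451°.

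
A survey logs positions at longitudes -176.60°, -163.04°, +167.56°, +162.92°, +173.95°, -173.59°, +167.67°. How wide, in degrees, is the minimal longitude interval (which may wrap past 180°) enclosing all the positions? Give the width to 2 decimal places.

Sort the longitudes: -176.60°, -173.59°, -163.04°, +162.92°, +167.56°, +167.67°, +173.95°.
Eastward gaps between consecutive values (wrapping around): 3.01°, 10.55°, 325.96°, 4.64°, 0.11°, 6.28°, 9.45°.
Largest gap = 325.96° ⇒ minimal covering band is its complement: 360° − 325.96° = 34.04°.
Band runs from +162.92° eastward to -163.04°, crossing the antimeridian.

34.04°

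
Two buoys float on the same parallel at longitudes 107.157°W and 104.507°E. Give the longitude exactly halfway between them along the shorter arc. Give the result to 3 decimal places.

178.675°E

Signed shortest Δλ from -107.157° to +104.507° is -148.336°.
Midpoint longitude = -107.157° + (-148.336°)/2 = -107.157° − 74.168° = -181.325°.
Normalise into (−180°, 180°]: +178.675°.
(The naïve average (-107.157 + +104.507)/2 = -1.325° is on the wrong side of the globe.)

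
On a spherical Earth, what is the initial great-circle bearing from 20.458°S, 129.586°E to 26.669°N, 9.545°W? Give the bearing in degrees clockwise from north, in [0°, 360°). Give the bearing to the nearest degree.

Δλ = -9.545 − 129.586 = -139.131°.
θ = atan2( sin Δλ · cos φ₂ , cos φ₁ · sin φ₂ − sin φ₁ · cos φ₂ · cos Δλ )
  = atan2(-0.58472, 0.18434) = -72.502° → normalised to [0°, 360°): 287.498°.

287°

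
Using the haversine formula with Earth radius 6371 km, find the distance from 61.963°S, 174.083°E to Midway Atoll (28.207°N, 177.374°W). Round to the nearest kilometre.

10056 km

Δλ = -177.374 − 174.083 = -351.457°; wrapped into (−180°, 180°]: 8.543°.
Δφ = 28.207 − -61.963 = 90.170°.
a = sin²(Δφ/2) + cos φ₁ · cos φ₂ · sin²(Δλ/2) = 0.503781.
c = 2·atan2(√a, √(1−a)) = 1.57836 rad → d = 6371·c ≈ 10055.73 km.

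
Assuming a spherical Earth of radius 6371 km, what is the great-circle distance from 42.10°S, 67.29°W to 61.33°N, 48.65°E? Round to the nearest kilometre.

15353 km

Δλ = 48.65 − -67.29 = 115.94°.
Δφ = 61.33 − -42.10 = 103.43°.
a = sin²(Δφ/2) + cos φ₁ · cos φ₂ · sin²(Δλ/2) = 0.871972.
c = 2·atan2(√a, √(1−a)) = 2.40975 rad → d = 6371·c ≈ 15352.51 km.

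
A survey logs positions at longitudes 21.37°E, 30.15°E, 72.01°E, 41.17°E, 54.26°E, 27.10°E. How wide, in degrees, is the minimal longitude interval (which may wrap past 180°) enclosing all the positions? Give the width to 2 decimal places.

50.64°

Sort the longitudes: +21.37°, +27.10°, +30.15°, +41.17°, +54.26°, +72.01°.
Eastward gaps between consecutive values (wrapping around): 5.73°, 3.05°, 11.02°, 13.09°, 17.75°, 309.36°.
Largest gap = 309.36° ⇒ minimal covering band is its complement: 360° − 309.36° = 50.64°.
Band runs from +21.37° eastward to +72.01°.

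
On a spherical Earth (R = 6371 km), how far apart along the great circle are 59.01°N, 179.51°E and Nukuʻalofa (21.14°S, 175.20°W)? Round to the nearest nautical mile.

4819 nmi

Δλ = -175.20 − 179.51 = -354.71°; wrapped into (−180°, 180°]: 5.29°.
Δφ = -21.14 − 59.01 = -80.15°.
a = sin²(Δφ/2) + cos φ₁ · cos φ₂ · sin²(Δλ/2) = 0.415488.
c = 2·atan2(√a, √(1−a)) = 1.40096 rad → d = 6371·c ≈ 8925.50 km ≈ 4819.38 nmi.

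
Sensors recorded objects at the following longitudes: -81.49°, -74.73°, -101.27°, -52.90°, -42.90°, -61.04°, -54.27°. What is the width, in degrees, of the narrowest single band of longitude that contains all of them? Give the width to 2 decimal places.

Sort the longitudes: -101.27°, -81.49°, -74.73°, -61.04°, -54.27°, -52.90°, -42.90°.
Eastward gaps between consecutive values (wrapping around): 19.78°, 6.76°, 13.69°, 6.77°, 1.37°, 10.00°, 301.63°.
Largest gap = 301.63° ⇒ minimal covering band is its complement: 360° − 301.63° = 58.37°.
Band runs from -101.27° eastward to -42.90°.

58.37°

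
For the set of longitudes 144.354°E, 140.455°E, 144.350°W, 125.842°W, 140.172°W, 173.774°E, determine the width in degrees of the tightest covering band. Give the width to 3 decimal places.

93.703°

Sort the longitudes: -144.350°, -140.172°, -125.842°, +140.455°, +144.354°, +173.774°.
Eastward gaps between consecutive values (wrapping around): 4.178°, 14.330°, 266.297°, 3.899°, 29.420°, 41.876°.
Largest gap = 266.297° ⇒ minimal covering band is its complement: 360° − 266.297° = 93.703°.
Band runs from +140.455° eastward to -125.842°, crossing the antimeridian.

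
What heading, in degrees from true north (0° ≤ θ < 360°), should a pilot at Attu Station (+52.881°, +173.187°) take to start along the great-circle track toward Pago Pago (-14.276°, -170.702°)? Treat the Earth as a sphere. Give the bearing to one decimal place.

Δλ = -170.702 − 173.187 = -343.889°; wrapped into (−180°, 180°]: 16.111°.
θ = atan2( sin Δλ · cos φ₂ , cos φ₁ · sin φ₂ − sin φ₁ · cos φ₂ · cos Δλ )
  = atan2(0.26893, -0.89122) = 163.209° → normalised to [0°, 360°): 163.209°.

163.2°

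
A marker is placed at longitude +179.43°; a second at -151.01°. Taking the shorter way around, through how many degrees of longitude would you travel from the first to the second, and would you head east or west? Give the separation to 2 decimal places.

Raw difference: -151.01 − 179.43 = -330.44°.
Normalise into (−180°, 180°]: -330.44° + 360° = 29.56°.
Positive ⇒ the second point lies to the east; separation 29.56°.

29.56° east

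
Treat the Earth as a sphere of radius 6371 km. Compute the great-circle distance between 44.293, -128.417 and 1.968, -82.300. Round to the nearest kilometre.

6525 km

Δλ = -82.300 − -128.417 = 46.117°.
Δφ = 1.968 − 44.293 = -42.325°.
a = sin²(Δφ/2) + cos φ₁ · cos φ₂ · sin²(Δλ/2) = 0.240071.
c = 2·atan2(√a, √(1−a)) = 1.02411 rad → d = 6371·c ≈ 6524.62 km.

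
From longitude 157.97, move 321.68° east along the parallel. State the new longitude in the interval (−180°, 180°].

+119.65°

Start at +157.97°; shift +321.68° → +479.65°.
+479.65° lies outside (−180°, 180°]; subtract 360° → +119.65°.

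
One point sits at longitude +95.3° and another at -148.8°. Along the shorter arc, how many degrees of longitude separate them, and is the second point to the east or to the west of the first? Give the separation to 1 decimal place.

Raw difference: -148.8 − 95.3 = -244.1°.
Normalise into (−180°, 180°]: -244.1° + 360° = 115.9°.
Positive ⇒ the second point lies to the east; separation 115.9°.

115.9° east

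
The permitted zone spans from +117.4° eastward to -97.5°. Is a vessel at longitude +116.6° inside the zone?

No

Band width going east from +117.4° to -97.5°: ((-97.5 − 117.4) mod 360) = 145.1°.
Offset of +116.6° east of the west edge: ((116.6 − 117.4) mod 360) = 359.2°.
359.2° > 145.1° ⇒ outside.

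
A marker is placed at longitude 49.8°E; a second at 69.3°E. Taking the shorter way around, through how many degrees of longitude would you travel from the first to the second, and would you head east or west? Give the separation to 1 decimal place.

Raw difference: 69.3 − 49.8 = 19.5°.
Normalise into (−180°, 180°]: 19.5° stays 19.5°.
Positive ⇒ the second point lies to the east; separation 19.5°.

19.5° east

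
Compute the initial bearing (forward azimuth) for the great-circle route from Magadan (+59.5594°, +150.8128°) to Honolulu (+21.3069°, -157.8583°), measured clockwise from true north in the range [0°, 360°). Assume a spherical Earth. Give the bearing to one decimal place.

113.6°

Δλ = -157.8583 − 150.8128 = -308.6711°; wrapped into (−180°, 180°]: 51.3289°.
θ = atan2( sin Δλ · cos φ₂ , cos φ₁ · sin φ₂ − sin φ₁ · cos φ₂ · cos Δλ )
  = atan2(0.72738, -0.31780) = 113.601° → normalised to [0°, 360°): 113.601°.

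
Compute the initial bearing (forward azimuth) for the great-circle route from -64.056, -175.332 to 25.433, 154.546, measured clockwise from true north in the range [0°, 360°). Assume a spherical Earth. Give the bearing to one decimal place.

333.0°

Δλ = 154.546 − -175.332 = 329.878°; wrapped into (−180°, 180°]: -30.122°.
θ = atan2( sin Δλ · cos φ₂ , cos φ₁ · sin φ₂ − sin φ₁ · cos φ₂ · cos Δλ )
  = atan2(-0.45321, 0.89030) = -26.979° → normalised to [0°, 360°): 333.021°.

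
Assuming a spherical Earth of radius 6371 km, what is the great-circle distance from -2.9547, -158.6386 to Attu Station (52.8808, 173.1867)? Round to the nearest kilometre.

6744 km

Δλ = 173.1867 − -158.6386 = 331.8253°; wrapped into (−180°, 180°]: -28.1747°.
Δφ = 52.8808 − -2.9547 = 55.8355°.
a = sin²(Δφ/2) + cos φ₁ · cos φ₂ · sin²(Δλ/2) = 0.254919.
c = 2·atan2(√a, √(1−a)) = 1.05852 rad → d = 6371·c ≈ 6743.84 km.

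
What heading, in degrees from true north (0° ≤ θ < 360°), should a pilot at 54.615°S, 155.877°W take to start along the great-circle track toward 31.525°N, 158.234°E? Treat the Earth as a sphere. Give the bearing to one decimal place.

Δλ = 158.234 − -155.877 = 314.111°; wrapped into (−180°, 180°]: -45.889°.
θ = atan2( sin Δλ · cos φ₂ , cos φ₁ · sin φ₂ − sin φ₁ · cos φ₂ · cos Δλ )
  = atan2(-0.61203, 0.78650) = -37.889° → normalised to [0°, 360°): 322.111°.

322.1°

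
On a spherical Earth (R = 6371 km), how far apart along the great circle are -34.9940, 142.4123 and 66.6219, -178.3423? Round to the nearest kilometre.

Δλ = -178.3423 − 142.4123 = -320.7546°; wrapped into (−180°, 180°]: 39.2454°.
Δφ = 66.6219 − -34.9940 = 101.6159°.
a = sin²(Δφ/2) + cos φ₁ · cos φ₂ · sin²(Δλ/2) = 0.637335.
c = 2·atan2(√a, √(1−a)) = 1.84904 rad → d = 6371·c ≈ 11780.25 km.

11780 km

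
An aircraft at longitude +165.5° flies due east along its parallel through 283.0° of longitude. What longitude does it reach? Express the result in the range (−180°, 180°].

Start at +165.5°; shift +283.0° → +448.5°.
+448.5° lies outside (−180°, 180°]; subtract 360° → +88.5°.

+88.5°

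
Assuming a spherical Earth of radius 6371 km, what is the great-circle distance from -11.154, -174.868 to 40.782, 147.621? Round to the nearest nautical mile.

3748 nmi

Δλ = 147.621 − -174.868 = 322.489°; wrapped into (−180°, 180°]: -37.511°.
Δφ = 40.782 − -11.154 = 51.936°.
a = sin²(Δφ/2) + cos φ₁ · cos φ₂ · sin²(Δλ/2) = 0.268531.
c = 2·atan2(√a, √(1−a)) = 1.08949 rad → d = 6371·c ≈ 6941.14 km ≈ 3747.92 nmi.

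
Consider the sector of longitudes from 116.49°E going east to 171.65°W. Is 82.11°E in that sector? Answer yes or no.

No

Band width going east from +116.49° to -171.65°: ((-171.65 − 116.49) mod 360) = 71.86°.
Offset of +82.11° east of the west edge: ((82.11 − 116.49) mod 360) = 325.62°.
325.62° > 71.86° ⇒ outside.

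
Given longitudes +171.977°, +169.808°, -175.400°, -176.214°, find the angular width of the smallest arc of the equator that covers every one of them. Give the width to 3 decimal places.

Sort the longitudes: -176.214°, -175.400°, +169.808°, +171.977°.
Eastward gaps between consecutive values (wrapping around): 0.814°, 345.208°, 2.169°, 11.809°.
Largest gap = 345.208° ⇒ minimal covering band is its complement: 360° − 345.208° = 14.792°.
Band runs from +169.808° eastward to -175.400°, crossing the antimeridian.

14.792°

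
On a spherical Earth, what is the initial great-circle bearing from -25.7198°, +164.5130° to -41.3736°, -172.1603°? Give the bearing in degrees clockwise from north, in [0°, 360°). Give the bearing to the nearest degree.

135°

Δλ = -172.1603 − 164.5130 = -336.6733°; wrapped into (−180°, 180°]: 23.3267°.
θ = atan2( sin Δλ · cos φ₂ , cos φ₁ · sin φ₂ − sin φ₁ · cos φ₂ · cos Δλ )
  = atan2(0.29714, -0.29644) = 134.932° → normalised to [0°, 360°): 134.932°.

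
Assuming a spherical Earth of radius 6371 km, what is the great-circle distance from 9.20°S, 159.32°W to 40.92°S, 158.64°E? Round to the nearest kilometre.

Δλ = 158.64 − -159.32 = 317.96°; wrapped into (−180°, 180°]: -42.04°.
Δφ = -40.92 − -9.20 = -31.72°.
a = sin²(Δφ/2) + cos φ₁ · cos φ₂ · sin²(Δλ/2) = 0.170655.
c = 2·atan2(√a, √(1−a)) = 0.85172 rad → d = 6371·c ≈ 5426.31 km.

5426 km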